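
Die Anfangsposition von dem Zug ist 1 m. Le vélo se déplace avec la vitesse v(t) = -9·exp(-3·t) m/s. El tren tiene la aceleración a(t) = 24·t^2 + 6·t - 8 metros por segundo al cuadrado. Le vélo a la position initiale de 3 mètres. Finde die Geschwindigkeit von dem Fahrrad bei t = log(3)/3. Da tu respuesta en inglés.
From the given velocity equation v(t) = -9·exp(-3·t), we substitute t = log(3)/3 to get v = -3.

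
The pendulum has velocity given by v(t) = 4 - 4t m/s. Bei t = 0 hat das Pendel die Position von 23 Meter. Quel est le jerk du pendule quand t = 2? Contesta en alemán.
Ausgehend von der Geschwindigkeit v(t) = 4 - 4·t, nehmen wir 2 Ableitungen. Die Ableitung von der Geschwindigkeit ergibt die Beschleunigung: a(t) = -4. Die Ableitung von der Beschleunigung ergibt den Ruck: j(t) = 0. Wir haben den Ruck j(t) = 0. Durch Einsetzen von t = 2: j(2) = 0.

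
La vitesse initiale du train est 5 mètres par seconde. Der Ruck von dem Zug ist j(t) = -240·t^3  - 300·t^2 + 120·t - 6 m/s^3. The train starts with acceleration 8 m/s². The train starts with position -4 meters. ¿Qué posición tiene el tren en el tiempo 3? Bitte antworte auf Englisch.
Starting from jerk j(t) = -240·t^3 - 300·t^2 + 120·t - 6, we take 3 antiderivatives. Integrating jerk and using the initial condition a(0) = 8, we get a(t) = -60·t^4 - 100·t^3 + 60·t^2 - 6·t + 8. The antiderivative of acceleration is velocity. Using v(0) = 5, we get v(t) = -12·t^5 - 25·t^4 + 20·t^3 - 3·t^2 + 8·t + 5. Integrating velocity and using the initial condition x(0) = -4, we get x(t) = -2·t^6 - 5·t^5 + 5·t^4 - t^3 + 4·t^2 + 5·t - 4. We have position x(t) = -2·t^6 - 5·t^5 + 5·t^4 - t^3 + 4·t^2 + 5·t - 4. Substituting t = 3: x(3) = -2248.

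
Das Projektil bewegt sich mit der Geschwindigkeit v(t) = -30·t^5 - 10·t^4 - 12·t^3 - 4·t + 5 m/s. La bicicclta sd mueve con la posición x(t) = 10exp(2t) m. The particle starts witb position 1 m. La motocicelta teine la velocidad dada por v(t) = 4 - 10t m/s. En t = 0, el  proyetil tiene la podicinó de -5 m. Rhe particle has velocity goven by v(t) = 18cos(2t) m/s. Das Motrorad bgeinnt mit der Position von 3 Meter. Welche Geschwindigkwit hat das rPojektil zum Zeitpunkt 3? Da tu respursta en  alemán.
Mit v(t) = -30·t^5 - 10·t^4 - 12·t^3 - 4·t + 5 und Einsetzen von t = 3, finden wir v = -8431.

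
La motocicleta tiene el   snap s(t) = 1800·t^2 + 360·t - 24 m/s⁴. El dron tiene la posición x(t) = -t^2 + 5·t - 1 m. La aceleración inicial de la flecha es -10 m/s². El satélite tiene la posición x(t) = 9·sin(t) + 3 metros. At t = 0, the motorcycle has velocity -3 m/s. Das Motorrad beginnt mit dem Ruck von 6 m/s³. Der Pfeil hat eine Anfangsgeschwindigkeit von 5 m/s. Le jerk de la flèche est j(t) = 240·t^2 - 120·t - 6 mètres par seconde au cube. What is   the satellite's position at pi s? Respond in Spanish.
Usando x(t) = 9·sin(t) + 3 y sustituyendo t = pi, encontramos x = 3.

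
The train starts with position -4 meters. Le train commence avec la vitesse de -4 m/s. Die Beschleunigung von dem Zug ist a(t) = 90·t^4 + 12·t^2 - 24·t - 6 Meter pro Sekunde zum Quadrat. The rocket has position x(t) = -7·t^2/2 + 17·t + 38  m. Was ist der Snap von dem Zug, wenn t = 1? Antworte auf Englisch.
To solve this, we need to take 2 derivatives of our acceleration equation a(t) = 90·t^4 + 12·t^2 - 24·t - 6. Differentiating acceleration, we get jerk: j(t) = 360·t^3 + 24·t - 24. Taking d/dt of j(t), we find s(t) = 1080·t^2 + 24. From the given snap equation s(t) = 1080·t^2 + 24, we substitute t = 1 to get s = 1104.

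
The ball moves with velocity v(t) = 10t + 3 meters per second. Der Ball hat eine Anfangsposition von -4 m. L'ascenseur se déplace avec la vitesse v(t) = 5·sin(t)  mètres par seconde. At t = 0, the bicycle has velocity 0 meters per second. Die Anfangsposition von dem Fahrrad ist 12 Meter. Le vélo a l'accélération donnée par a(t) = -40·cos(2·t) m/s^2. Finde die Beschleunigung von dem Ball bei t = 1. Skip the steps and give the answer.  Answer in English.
At t = 1, a = 10.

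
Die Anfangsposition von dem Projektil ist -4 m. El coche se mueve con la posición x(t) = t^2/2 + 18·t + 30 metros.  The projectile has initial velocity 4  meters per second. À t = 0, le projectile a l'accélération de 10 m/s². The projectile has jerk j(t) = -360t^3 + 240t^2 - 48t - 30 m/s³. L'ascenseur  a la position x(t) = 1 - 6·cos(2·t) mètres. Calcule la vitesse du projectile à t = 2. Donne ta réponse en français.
En partant du jerk j(t) = -360·t^3 + 240·t^2 - 48·t - 30, nous prenons 2 intégrales. En intégrant le jerk et en utilisant la condition initiale a(0) = 10, nous obtenons a(t) = -90·t^4 + 80·t^3 - 24·t^2 - 30·t + 10. L'intégrale de l'accélération est la vitesse. En utilisant v(0) = 4, nous obtenons v(t) = -18·t^5 + 20·t^4 - 8·t^3 - 15·t^2 + 10·t + 4. De l'équation de la vitesse v(t) = -18·t^5 + 20·t^4 - 8·t^3 - 15·t^2 + 10·t + 4, nous substituons t = 2 pour obtenir v = -356.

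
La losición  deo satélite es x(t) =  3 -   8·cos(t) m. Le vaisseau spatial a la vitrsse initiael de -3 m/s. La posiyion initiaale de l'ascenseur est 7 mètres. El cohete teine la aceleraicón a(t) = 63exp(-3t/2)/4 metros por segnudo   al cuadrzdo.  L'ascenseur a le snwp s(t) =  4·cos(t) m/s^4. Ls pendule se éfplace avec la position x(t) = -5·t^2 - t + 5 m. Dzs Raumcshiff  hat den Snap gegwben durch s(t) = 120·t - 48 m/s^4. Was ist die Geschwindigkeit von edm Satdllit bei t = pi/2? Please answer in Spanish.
Para resolver esto, necesitamos tomar 1 derivada de nuestra ecuación de la posición x(t) = 3 - 8·cos(t). Tomando d/dt de x(t), encontramos v(t) = 8·sin(t). Tenemos la velocidad v(t) = 8·sin(t). Sustituyendo t = pi/2: v(pi/2) = 8.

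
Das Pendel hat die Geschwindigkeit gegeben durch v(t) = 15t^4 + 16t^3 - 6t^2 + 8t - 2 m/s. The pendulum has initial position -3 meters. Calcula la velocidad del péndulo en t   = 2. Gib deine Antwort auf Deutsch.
Aus der Gleichung für die Geschwindigkeit v(t) = 15·t^4 + 16·t^3 - 6·t^2 + 8·t - 2, setzen wir t = 2 ein und erhalten v = 358.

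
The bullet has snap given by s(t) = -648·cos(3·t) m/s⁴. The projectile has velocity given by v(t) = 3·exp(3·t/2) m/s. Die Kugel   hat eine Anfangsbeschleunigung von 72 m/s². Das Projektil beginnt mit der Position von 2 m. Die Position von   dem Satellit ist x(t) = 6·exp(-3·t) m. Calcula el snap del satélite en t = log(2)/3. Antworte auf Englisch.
To solve this, we need to take 4 derivatives of our position equation x(t) = 6·exp(-3·t). The derivative of position gives velocity: v(t) = -18·exp(-3·t). Differentiating velocity, we get acceleration: a(t) = 54·exp(-3·t). Taking d/dt of a(t), we find j(t) = -162·exp(-3·t). Taking d/dt of j(t), we find s(t) = 486·exp(-3·t). We have snap s(t) = 486·exp(-3·t). Substituting t = log(2)/3: s(log(2)/3) = 243.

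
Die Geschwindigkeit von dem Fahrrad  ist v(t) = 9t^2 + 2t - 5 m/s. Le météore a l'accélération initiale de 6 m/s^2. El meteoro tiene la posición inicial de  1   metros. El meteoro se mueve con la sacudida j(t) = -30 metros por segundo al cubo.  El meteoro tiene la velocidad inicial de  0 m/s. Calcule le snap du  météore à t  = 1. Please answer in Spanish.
Para resolver esto, necesitamos tomar 1 derivada de nuestra ecuación de la sacudida j(t) = -30. La derivada de la sacudida da el snap: s(t) = 0. Tenemos el snap s(t) = 0. Sustituyendo t = 1: s(1) = 0.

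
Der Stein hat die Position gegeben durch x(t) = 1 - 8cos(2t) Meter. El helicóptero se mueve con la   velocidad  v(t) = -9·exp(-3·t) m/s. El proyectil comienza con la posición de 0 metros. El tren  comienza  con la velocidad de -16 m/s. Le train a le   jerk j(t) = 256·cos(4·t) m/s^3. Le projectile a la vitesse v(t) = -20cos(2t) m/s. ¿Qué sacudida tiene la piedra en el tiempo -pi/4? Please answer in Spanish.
Para resolver esto, necesitamos tomar 3 derivadas de nuestra ecuación de la posición x(t) = 1 - 8·cos(2·t). Derivando la posición, obtenemos la velocidad: v(t) = 16·sin(2·t). La derivada de la velocidad da la aceleración: a(t) = 32·cos(2·t). Tomando d/dt de a(t), encontramos j(t) = -64·sin(2·t). Usando j(t) = -64·sin(2·t) y sustituyendo t = -pi/4, encontramos j = 64.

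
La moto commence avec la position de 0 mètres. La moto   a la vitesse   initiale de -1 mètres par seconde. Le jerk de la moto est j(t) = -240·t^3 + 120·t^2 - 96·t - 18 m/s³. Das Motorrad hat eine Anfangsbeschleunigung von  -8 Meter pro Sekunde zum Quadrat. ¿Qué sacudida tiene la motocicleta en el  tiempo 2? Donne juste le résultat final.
La respuesta es -1650.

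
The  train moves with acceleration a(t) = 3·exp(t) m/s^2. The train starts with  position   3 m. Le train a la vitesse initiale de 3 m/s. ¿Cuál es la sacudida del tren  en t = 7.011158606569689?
Partiendo de la aceleración a(t) = 3·exp(t), tomamos 1 derivada. Derivando la aceleración, obtenemos la sacudida: j(t) = 3·exp(t). Usando j(t) = 3·exp(t) y sustituyendo t = 7.011158606569689, encontramos j = 3326.81575324459.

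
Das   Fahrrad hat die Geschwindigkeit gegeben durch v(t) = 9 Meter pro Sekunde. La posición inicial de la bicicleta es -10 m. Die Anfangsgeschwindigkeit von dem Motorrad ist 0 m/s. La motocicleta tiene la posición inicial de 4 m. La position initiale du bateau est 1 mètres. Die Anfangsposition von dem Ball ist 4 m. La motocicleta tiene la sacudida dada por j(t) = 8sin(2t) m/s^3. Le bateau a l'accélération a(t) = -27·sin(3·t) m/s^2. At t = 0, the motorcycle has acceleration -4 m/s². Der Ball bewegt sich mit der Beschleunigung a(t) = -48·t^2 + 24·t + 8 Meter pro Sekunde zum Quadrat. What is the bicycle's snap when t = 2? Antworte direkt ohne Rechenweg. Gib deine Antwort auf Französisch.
s(2) = 0.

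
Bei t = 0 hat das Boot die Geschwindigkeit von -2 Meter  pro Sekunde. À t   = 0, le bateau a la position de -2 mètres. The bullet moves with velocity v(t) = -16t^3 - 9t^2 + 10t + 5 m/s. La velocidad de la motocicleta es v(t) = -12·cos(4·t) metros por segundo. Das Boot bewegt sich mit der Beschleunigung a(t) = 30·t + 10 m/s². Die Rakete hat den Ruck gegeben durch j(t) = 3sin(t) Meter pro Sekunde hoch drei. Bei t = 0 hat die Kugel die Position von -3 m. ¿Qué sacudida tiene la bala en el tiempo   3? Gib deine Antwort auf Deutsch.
Um dies zu lösen, müssen wir 2 Ableitungen unserer Gleichung für die Geschwindigkeit v(t) = -16·t^3 - 9·t^2 + 10·t + 5 nehmen. Die Ableitung von der Geschwindigkeit ergibt die Beschleunigung: a(t) = -48·t^2 - 18·t + 10. Durch Ableiten von der Beschleunigung erhalten wir den Ruck: j(t) = -96·t - 18. Mit j(t) = -96·t - 18 und Einsetzen von t = 3, finden wir j = -306.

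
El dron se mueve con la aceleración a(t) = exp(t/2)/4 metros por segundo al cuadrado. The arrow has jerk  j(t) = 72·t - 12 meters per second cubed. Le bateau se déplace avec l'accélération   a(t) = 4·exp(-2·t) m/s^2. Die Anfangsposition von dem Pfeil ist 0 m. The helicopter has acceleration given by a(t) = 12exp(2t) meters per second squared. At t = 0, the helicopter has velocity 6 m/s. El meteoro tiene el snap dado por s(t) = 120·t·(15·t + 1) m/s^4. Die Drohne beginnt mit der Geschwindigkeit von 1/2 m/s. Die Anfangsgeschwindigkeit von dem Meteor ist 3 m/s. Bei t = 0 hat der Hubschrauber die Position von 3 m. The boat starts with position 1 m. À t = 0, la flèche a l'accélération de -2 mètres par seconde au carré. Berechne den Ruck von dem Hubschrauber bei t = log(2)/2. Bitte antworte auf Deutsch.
Um dies zu lösen, müssen wir 1 Ableitung unserer Gleichung für die Beschleunigung a(t) = 12·exp(2·t) nehmen. Mit d/dt von a(t) finden wir j(t) = 24·exp(2·t). Mit j(t) = 24·exp(2·t) und Einsetzen von t = log(2)/2, finden wir j = 48.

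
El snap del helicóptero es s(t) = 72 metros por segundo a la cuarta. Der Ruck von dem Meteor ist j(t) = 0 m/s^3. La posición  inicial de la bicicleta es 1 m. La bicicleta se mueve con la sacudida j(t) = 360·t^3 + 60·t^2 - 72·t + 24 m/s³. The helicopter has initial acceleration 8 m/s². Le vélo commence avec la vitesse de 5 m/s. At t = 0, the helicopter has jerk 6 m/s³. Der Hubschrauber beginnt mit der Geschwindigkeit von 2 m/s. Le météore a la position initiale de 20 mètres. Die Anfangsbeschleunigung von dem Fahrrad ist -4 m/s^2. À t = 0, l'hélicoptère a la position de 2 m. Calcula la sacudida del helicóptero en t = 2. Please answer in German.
Wir müssen unsere Gleichung für den Snap s(t) = 72 1-mal integrieren. Das Integral von dem Snap, mit j(0) = 6, ergibt den Ruck: j(t) = 72·t + 6. Aus der Gleichung für den Ruck j(t) = 72·t + 6, setzen wir t = 2 ein und erhalten j = 150.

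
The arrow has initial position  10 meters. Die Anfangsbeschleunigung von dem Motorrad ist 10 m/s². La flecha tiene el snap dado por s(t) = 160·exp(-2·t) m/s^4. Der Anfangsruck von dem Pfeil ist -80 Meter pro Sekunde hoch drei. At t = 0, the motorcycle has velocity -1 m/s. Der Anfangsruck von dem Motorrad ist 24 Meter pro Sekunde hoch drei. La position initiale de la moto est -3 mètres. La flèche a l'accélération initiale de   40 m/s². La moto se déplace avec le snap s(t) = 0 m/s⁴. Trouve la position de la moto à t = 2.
En partant du snap s(t) = 0, nous prenons 4 intégrales. La primitive du snap, avec j(0) = 24, donne le jerk: j(t) = 24. La primitive du jerk, avec a(0) = 10, donne l'accélération: a(t) = 24·t + 10. L'intégrale de l'accélération, avec v(0) = -1, donne la vitesse: v(t) = 12·t^2 + 10·t - 1. La primitive de la vitesse, avec x(0) = -3, donne la position: x(t) = 4·t^3 + 5·t^2 - t - 3. Nous avons la position x(t) = 4·t^3 + 5·t^2 - t - 3. En substituant t = 2: x(2) = 47.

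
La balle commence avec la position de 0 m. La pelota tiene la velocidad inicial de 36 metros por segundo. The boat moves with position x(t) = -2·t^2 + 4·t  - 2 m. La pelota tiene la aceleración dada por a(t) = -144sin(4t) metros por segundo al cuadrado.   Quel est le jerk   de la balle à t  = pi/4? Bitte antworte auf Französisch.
Pour résoudre ceci, nous devons prendre 1 dérivée de notre équation de l'accélération a(t) = -144·sin(4·t). La dérivée de l'accélération donne le jerk: j(t) = -576·cos(4·t). De l'équation du jerk j(t) = -576·cos(4·t), nous substituons t = pi/4 pour obtenir j = 576.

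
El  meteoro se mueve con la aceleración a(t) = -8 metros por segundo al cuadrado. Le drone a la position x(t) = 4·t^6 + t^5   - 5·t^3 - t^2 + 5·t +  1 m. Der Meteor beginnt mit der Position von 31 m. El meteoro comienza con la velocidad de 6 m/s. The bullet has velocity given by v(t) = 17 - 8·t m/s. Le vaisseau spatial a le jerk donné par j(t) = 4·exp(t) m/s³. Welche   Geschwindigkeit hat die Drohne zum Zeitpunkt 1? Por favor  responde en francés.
En partant de la position x(t) = 4·t^6 + t^5 - 5·t^3 - t^2 + 5·t + 1, nous prenons 1 dérivée. En prenant d/dt de x(t), nous trouvons v(t) = 24·t^5 + 5·t^4 - 15·t^2 - 2·t + 5. Nous avons la vitesse v(t) = 24·t^5 + 5·t^4 - 15·t^2 - 2·t + 5. En substituant t = 1: v(1) = 17.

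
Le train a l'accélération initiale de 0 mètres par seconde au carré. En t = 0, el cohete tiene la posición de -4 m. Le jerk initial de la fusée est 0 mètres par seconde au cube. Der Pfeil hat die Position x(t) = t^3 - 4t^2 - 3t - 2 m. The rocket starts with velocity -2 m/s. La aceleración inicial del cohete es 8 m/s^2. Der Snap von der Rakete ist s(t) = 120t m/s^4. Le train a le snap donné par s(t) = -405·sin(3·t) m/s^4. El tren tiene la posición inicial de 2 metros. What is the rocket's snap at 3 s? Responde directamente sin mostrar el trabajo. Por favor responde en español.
El snap en t = 3 es s = 360.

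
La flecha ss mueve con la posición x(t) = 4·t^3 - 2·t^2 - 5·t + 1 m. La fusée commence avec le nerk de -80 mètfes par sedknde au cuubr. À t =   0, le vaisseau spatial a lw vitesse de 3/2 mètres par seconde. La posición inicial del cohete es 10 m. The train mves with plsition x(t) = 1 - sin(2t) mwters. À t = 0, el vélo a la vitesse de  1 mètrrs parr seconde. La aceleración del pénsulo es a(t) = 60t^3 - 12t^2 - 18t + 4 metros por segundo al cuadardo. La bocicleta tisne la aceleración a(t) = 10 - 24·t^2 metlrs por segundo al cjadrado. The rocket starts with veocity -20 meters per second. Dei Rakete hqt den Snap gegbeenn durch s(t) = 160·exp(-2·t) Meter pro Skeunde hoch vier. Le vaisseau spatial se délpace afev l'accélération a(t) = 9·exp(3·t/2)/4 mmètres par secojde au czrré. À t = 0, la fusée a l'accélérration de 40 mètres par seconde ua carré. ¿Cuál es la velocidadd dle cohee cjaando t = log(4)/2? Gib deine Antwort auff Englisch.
We must find the integral of our snap equation s(t) = 160·exp(-2·t) 3 times. Integrating snap and using the initial condition j(0) = -80, we get j(t) = -80·exp(-2·t). Taking ∫j(t)dt and applying a(0) = 40, we find a(t) = 40·exp(-2·t). Integrating acceleration and using the initial condition v(0) = -20, we get v(t) = -20·exp(-2·t). We have velocity v(t) = -20·exp(-2·t). Substituting t = log(4)/2: v(log(4)/2) = -5.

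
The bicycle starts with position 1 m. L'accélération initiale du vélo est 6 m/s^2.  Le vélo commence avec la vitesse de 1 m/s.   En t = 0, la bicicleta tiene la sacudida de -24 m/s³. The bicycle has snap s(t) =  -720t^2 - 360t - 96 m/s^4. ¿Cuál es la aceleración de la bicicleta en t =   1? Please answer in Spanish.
Para resolver esto, necesitamos tomar 2 integrales de nuestra ecuación del snap s(t) = -720·t^2 - 360·t - 96. La antiderivada del snap es la sacudida. Usando j(0) = -24, obtenemos j(t) = -240·t^3 - 180·t^2 - 96·t - 24. La antiderivada de la sacudida es la aceleración. Usando a(0) = 6, obtenemos a(t) = -60·t^4 - 60·t^3 - 48·t^2 - 24·t + 6. De la ecuación de la aceleración a(t) = -60·t^4 - 60·t^3 - 48·t^2 - 24·t + 6, sustituimos t = 1 para obtener a = -186.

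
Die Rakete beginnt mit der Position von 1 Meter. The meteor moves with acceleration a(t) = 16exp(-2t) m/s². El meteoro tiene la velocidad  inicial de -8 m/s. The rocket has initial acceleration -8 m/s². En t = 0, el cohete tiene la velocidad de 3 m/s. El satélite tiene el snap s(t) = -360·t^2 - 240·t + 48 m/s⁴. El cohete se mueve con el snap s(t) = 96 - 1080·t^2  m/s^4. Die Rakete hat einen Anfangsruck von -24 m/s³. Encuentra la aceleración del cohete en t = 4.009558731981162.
Partiendo del snap s(t) = 96 - 1080·t^2, tomamos 2 antiderivadas. Integrando el snap y usando la condición inicial j(0) = -24, obtenemos j(t) = -360·t^3 + 96·t - 24. Integrando la sacudida y usando la condición inicial a(0) = -8, obtenemos a(t) = -90·t^4 + 48·t^2 - 24·t - 8. Usando a(t) = -90·t^4 + 48·t^2 - 24·t - 8 y sustituyendo t = 4.009558731981162, encontramos a = -22593.5783452605.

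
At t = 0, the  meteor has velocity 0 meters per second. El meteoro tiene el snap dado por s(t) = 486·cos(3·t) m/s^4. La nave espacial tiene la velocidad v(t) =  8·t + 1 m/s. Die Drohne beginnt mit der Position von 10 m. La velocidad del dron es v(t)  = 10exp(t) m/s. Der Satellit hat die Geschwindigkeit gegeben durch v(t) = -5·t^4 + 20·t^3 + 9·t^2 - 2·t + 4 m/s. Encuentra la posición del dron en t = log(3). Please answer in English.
To solve this, we need to take 1 antiderivative of our velocity equation v(t) = 10·exp(t). The antiderivative of velocity, with x(0) = 10, gives position: x(t) = 10·exp(t). Using x(t) = 10·exp(t) and substituting t = log(3), we find x = 30.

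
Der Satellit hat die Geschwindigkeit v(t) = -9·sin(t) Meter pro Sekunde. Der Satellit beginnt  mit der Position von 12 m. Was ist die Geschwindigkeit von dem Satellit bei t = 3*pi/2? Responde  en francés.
En utilisant v(t) = -9·sin(t) et en substituant t = 3*pi/2, nous trouvons v = 9.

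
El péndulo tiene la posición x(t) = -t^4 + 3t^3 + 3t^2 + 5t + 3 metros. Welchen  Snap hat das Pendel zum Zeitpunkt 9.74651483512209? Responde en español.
Partiendo de la posición x(t) = -t^4 + 3·t^3 + 3·t^2 + 5·t + 3, tomamos 4 derivadas. La derivada de la posición da la velocidad: v(t) = -4·t^3 + 9·t^2 + 6·t + 5. La derivada de la velocidad da la aceleración: a(t) = -12·t^2 + 18·t + 6. Tomando d/dt de a(t), encontramos j(t) = 18 - 24·t. Derivando la sacudida, obtenemos el snap: s(t) = -24. De la ecuación del snap s(t) = -24, sustituimos t = 9.74651483512209 para obtener s = -24.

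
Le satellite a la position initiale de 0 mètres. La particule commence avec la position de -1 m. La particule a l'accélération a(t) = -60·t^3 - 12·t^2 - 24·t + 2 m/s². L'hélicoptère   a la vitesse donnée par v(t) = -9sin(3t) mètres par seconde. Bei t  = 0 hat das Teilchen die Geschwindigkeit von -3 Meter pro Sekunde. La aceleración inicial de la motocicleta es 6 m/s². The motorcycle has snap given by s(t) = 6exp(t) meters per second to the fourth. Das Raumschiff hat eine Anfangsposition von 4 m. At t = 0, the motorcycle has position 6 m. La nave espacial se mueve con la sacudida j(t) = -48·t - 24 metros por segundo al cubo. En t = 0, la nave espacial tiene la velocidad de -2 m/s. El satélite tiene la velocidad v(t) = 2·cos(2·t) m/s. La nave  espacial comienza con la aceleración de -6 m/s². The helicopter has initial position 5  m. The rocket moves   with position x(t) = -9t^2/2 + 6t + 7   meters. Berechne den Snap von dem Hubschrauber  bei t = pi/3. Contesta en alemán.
Ausgehend von der Geschwindigkeit v(t) = -9·sin(3·t), nehmen wir 3 Ableitungen. Durch Ableiten von der Geschwindigkeit erhalten wir die Beschleunigung: a(t) = -27·cos(3·t). Durch Ableiten von der Beschleunigung erhalten wir den Ruck: j(t) = 81·sin(3·t). Durch Ableiten von dem Ruck erhalten wir den Snap: s(t) = 243·cos(3·t). Mit s(t) = 243·cos(3·t) und Einsetzen von t = pi/3, finden wir s = -243.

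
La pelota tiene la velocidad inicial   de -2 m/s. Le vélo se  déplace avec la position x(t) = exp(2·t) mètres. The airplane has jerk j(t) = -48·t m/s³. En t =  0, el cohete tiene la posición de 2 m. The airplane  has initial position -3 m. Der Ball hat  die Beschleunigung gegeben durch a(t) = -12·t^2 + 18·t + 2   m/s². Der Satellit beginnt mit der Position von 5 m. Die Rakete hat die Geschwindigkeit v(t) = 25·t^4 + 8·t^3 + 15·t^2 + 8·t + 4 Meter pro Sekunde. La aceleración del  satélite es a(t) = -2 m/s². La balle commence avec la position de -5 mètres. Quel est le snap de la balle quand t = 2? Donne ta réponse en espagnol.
Partiendo de la aceleración a(t) = -12·t^2 + 18·t + 2, tomamos 2 derivadas. Derivando la aceleración, obtenemos la sacudida: j(t) = 18 - 24·t. La derivada de la sacudida da el snap: s(t) = -24. Tenemos el snap s(t) = -24. Sustituyendo t = 2: s(2) = -24.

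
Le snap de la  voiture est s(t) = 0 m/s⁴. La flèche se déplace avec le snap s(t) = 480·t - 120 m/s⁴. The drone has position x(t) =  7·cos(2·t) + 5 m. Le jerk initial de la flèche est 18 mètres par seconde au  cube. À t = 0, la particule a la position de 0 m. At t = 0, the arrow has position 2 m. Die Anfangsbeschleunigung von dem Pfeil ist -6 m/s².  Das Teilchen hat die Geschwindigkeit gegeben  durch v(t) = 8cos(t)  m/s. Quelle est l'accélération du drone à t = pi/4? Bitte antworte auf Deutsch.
Wir müssen unsere Gleichung für die Position x(t) = 7·cos(2·t) + 5 2-mal ableiten. Durch Ableiten von der Position erhalten wir die Geschwindigkeit: v(t) = -14·sin(2·t). Durch Ableiten von der Geschwindigkeit erhalten wir die Beschleunigung: a(t) = -28·cos(2·t). Wir haben die Beschleunigung a(t) = -28·cos(2·t). Durch Einsetzen von t = pi/4: a(pi/4) = 0.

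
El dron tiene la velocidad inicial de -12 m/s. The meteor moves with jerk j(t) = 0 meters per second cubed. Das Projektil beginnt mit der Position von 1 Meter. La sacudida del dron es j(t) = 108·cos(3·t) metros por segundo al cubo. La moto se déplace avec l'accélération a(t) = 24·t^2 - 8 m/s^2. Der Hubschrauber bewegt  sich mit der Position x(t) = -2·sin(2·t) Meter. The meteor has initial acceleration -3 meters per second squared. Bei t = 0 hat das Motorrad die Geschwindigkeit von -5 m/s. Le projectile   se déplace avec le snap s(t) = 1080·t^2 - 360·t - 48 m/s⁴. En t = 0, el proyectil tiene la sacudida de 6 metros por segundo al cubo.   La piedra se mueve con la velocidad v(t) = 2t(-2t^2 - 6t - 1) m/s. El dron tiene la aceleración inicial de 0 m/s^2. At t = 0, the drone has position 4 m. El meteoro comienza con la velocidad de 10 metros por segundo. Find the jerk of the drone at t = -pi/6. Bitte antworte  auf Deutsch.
Mit j(t) = 108·cos(3·t) und Einsetzen von t = -pi/6, finden wir j = 0.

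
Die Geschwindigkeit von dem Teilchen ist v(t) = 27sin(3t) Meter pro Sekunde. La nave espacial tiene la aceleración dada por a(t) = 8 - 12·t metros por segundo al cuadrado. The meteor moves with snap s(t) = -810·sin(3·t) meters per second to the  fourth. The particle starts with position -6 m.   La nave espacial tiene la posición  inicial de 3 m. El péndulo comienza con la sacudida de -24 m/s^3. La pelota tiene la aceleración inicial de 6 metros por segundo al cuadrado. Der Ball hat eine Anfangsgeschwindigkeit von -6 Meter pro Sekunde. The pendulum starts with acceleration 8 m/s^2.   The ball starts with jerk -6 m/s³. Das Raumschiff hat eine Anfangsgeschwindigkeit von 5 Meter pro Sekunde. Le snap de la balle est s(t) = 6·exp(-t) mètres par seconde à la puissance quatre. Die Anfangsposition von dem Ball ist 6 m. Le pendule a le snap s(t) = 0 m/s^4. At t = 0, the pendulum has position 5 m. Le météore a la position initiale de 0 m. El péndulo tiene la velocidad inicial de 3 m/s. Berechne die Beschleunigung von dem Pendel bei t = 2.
Ausgehend von dem Snap s(t) = 0, nehmen wir 2 Integrale. Mit ∫s(t)dt und Anwendung von j(0) = -24, finden wir j(t) = -24. Die Stammfunktion von dem Ruck ist die Beschleunigung. Mit a(0) = 8 erhalten wir a(t) = 8 - 24·t. Aus der Gleichung für die Beschleunigung a(t) = 8 - 24·t, setzen wir t = 2 ein und erhalten a = -40.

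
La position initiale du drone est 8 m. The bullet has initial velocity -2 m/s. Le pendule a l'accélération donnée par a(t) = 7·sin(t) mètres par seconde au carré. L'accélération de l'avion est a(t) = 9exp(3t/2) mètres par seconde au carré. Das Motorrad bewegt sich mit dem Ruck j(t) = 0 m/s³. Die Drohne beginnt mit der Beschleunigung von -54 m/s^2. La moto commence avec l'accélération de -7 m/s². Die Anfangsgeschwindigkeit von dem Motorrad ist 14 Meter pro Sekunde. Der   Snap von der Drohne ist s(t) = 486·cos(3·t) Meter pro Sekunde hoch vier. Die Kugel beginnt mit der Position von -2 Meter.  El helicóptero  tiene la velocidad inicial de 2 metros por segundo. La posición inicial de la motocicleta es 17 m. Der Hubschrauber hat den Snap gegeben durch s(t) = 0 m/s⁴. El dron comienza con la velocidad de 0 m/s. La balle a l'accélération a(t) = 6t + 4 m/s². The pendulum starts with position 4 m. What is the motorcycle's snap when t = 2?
To solve this, we need to take 1 derivative of our jerk equation j(t) = 0. The derivative of jerk gives snap: s(t) = 0. We have snap s(t) = 0. Substituting t = 2: s(2) = 0.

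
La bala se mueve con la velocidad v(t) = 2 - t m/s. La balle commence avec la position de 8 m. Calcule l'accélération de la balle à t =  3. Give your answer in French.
Pour résoudre ceci, nous devons prendre 1 dérivée de notre équation de la vitesse v(t) = 2 - t. En dérivant la vitesse, nous obtenons l'accélération: a(t) = -1. En utilisant a(t) = -1 et en substituant t = 3, nous trouvons a = -1.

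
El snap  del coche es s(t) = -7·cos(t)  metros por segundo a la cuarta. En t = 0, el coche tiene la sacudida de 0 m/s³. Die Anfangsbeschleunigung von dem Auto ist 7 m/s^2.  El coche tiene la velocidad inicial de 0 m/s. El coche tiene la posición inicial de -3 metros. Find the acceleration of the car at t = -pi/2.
Starting from snap s(t) = -7·cos(t), we take 2 integrals. The integral of snap, with j(0) = 0, gives jerk: j(t) = -7·sin(t). Finding the antiderivative of j(t) and using a(0) = 7: a(t) = 7·cos(t). Using a(t) = 7·cos(t) and substituting t = -pi/2, we find a = 0.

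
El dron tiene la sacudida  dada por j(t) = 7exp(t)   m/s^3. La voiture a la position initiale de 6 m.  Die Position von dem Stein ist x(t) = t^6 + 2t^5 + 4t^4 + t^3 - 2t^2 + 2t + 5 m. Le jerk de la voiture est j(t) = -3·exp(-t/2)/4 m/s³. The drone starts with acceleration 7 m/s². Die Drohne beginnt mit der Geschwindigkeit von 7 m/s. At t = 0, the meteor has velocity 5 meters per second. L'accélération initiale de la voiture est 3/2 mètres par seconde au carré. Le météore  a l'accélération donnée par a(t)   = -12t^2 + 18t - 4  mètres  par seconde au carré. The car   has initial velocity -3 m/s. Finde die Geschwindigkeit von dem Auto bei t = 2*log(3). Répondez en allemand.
Ausgehend von dem Ruck j(t) = -3·exp(-t/2)/4, nehmen wir 2 Stammfunktionen. Das Integral von dem Ruck, mit a(0) = 3/2, ergibt die Beschleunigung: a(t) = 3·exp(-t/2)/2. Die Stammfunktion von der Beschleunigung, mit v(0) = -3, ergibt die Geschwindigkeit: v(t) = -3·exp(-t/2). Aus der Gleichung für die Geschwindigkeit v(t) = -3·exp(-t/2), setzen wir t = 2*log(3) ein und erhalten v = -1.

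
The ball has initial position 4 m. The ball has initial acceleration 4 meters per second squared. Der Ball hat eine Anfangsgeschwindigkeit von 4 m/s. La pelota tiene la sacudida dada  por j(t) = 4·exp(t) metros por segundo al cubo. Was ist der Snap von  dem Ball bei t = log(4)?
Um dies zu lösen, müssen wir 1 Ableitung unserer Gleichung für den Ruck j(t) = 4·exp(t) nehmen. Mit d/dt von j(t) finden wir s(t) = 4·exp(t). Wir haben den Snap s(t) = 4·exp(t). Durch Einsetzen von t = log(4): s(log(4)) = 16.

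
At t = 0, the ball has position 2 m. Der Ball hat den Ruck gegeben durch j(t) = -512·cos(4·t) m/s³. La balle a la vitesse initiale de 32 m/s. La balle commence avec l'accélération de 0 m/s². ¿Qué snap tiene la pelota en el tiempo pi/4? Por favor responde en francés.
Nous devons dériver notre équation du jerk j(t) = -512·cos(4·t) 1 fois. La dérivée du jerk donne le snap: s(t) = 2048·sin(4·t). En utilisant s(t) = 2048·sin(4·t) et en substituant t = pi/4, nous trouvons s = 0.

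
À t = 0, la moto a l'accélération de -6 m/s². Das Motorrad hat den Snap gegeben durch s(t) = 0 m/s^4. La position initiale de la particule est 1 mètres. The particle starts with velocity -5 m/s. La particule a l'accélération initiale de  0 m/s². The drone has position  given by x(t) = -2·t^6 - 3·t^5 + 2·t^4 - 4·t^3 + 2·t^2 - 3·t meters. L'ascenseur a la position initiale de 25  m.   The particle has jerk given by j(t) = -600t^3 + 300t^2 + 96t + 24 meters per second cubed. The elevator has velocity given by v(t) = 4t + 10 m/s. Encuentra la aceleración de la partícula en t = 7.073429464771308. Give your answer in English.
Starting from jerk j(t) = -600·t^3 + 300·t^2 + 96·t + 24, we take 1 integral. Taking ∫j(t)dt and applying a(0) = 0, we find a(t) = 2·t·(-75·t^3 + 50·t^2 + 24·t + 12). We have acceleration a(t) = 2·t·(-75·t^3 + 50·t^2 + 24·t + 12). Substituting t = 7.073429464771308: a(7.073429464771308) = -337539.091870729.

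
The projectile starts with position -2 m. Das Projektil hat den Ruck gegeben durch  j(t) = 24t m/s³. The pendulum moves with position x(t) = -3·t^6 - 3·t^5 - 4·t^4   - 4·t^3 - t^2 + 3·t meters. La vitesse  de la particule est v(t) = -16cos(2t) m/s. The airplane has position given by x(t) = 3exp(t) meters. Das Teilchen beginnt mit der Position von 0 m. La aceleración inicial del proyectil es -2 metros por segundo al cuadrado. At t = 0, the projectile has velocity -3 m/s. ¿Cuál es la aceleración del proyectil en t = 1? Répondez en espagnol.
Partiendo de la sacudida j(t) = 24·t, tomamos 1 integral. La antiderivada de la sacudida, con a(0) = -2, da la aceleración: a(t) = 12·t^2 - 2. De la ecuación de la aceleración a(t) = 12·t^2 - 2, sustituimos t = 1 para obtener a = 10.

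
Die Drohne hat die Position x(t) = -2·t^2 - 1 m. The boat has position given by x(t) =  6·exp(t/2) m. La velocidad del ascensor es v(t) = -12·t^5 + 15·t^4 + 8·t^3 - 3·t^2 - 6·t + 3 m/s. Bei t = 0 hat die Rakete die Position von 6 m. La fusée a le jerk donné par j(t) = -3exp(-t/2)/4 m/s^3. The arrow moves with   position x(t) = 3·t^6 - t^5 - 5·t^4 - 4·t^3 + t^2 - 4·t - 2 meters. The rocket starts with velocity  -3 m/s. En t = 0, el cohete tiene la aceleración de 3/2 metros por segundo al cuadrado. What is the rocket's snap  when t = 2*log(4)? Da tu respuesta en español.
Partiendo de la sacudida j(t) = -3·exp(-t/2)/4, tomamos 1 derivada. Derivando la sacudida, obtenemos el snap: s(t) = 3·exp(-t/2)/8. De la ecuación del snap s(t) = 3·exp(-t/2)/8, sustituimos t = 2*log(4) para obtener s = 3/32.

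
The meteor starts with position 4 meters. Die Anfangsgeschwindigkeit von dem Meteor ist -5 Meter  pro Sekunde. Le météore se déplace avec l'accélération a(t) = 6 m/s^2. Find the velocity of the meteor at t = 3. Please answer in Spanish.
Partiendo de la aceleración a(t) = 6, tomamos 1 antiderivada. La antiderivada de la aceleración, con v(0) = -5, da la velocidad: v(t) = 6·t - 5. De la ecuación de la velocidad v(t) = 6·t - 5, sustituimos t = 3 para obtener v = 13.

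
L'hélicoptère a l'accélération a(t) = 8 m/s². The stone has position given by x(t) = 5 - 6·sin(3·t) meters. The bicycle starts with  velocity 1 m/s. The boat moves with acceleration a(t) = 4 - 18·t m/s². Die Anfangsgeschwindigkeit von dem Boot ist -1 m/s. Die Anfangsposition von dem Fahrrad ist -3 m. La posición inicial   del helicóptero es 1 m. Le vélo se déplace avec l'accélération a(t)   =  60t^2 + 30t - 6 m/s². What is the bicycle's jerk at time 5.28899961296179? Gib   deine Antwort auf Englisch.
Starting from acceleration a(t) = 60·t^2 + 30·t - 6, we take 1 derivative. The derivative of acceleration gives jerk: j(t) = 120·t + 30. From the given jerk equation j(t) = 120·t + 30, we substitute t = 5.28899961296179 to get j = 664.679953555415.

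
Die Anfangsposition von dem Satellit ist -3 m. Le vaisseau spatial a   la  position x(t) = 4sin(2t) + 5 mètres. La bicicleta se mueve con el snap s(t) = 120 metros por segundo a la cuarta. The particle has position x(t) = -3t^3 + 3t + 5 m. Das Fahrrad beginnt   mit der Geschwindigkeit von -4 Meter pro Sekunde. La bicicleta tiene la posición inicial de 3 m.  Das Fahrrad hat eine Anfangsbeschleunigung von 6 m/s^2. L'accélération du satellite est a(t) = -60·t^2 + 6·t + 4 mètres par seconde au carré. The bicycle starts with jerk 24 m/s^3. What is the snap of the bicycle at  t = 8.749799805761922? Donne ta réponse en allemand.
Aus der Gleichung für den Snap s(t) = 120, setzen wir t = 8.749799805761922 ein und erhalten s = 120.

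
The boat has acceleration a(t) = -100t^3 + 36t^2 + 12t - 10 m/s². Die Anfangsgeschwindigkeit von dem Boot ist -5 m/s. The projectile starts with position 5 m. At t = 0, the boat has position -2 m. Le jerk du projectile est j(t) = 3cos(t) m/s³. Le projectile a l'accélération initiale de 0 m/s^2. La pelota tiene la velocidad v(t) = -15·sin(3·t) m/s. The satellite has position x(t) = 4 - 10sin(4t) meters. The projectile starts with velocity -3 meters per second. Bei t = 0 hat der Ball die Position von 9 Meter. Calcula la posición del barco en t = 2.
Debemos encontrar la antiderivada de nuestra ecuación de la aceleración a(t) = -100·t^3 + 36·t^2 + 12·t - 10 2 veces. La integral de la aceleración, con v(0) = -5, da la velocidad: v(t) = -25·t^4 + 12·t^3 + 6·t^2 - 10·t - 5. Integrando la velocidad y usando la condición inicial x(0) = -2, obtenemos x(t) = -5·t^5 + 3·t^4 + 2·t^3 - 5·t^2 - 5·t - 2. De la ecuación de la posición x(t) = -5·t^5 + 3·t^4 + 2·t^3 - 5·t^2 - 5·t - 2, sustituimos t = 2 para obtener x = -128.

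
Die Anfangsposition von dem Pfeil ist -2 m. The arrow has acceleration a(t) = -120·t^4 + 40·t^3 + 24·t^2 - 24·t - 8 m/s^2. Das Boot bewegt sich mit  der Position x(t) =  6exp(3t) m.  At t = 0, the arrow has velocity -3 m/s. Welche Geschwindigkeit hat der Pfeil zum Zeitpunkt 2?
Ausgehend von der Beschleunigung a(t) = -120·t^4 + 40·t^3 + 24·t^2 - 24·t - 8, nehmen wir 1 Integral. Die Stammfunktion von der Beschleunigung, mit v(0) = -3, ergibt die Geschwindigkeit: v(t) = -24·t^5 + 10·t^4 + 8·t^3 - 12·t^2 - 8·t - 3. Mit v(t) = -24·t^5 + 10·t^4 + 8·t^3 - 12·t^2 - 8·t - 3 und Einsetzen von t = 2, finden wir v = -611.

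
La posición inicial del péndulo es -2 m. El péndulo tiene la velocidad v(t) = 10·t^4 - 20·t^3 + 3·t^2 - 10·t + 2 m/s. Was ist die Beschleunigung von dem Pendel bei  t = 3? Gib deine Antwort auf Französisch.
Pour résoudre ceci, nous devons prendre 1 dérivée de notre équation de la vitesse v(t) = 10·t^4 - 20·t^3 + 3·t^2 - 10·t + 2. En dérivant la vitesse, nous obtenons l'accélération: a(t) = 40·t^3 - 60·t^2 + 6·t - 10. De l'équation de l'accélération a(t) = 40·t^3 - 60·t^2 + 6·t - 10, nous substituons t = 3 pour obtenir a = 548.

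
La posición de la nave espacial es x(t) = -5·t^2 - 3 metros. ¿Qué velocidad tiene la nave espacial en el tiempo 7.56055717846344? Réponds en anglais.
Starting from position x(t) = -5·t^2 - 3, we take 1 derivative. Taking d/dt of x(t), we find v(t) = -10·t. From the given velocity equation v(t) = -10·t, we substitute t = 7.56055717846344 to get v = -75.6055717846344.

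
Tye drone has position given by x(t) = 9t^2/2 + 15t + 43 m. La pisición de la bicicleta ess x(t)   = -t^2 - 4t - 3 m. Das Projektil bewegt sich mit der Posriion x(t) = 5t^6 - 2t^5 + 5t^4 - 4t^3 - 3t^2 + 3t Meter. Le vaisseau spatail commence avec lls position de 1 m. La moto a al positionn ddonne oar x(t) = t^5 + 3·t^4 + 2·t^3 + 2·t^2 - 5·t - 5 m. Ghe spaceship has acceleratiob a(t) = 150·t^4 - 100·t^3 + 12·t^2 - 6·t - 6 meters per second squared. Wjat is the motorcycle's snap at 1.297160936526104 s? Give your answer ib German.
Wir müssen unsere Gleichung für die Position x(t) = t^5 + 3·t^4 + 2·t^3 + 2·t^2 - 5·t - 5 4-mal ableiten. Mit d/dt von x(t) finden wir v(t) = 5·t^4 + 12·t^3 + 6·t^2 + 4·t - 5. Durch Ableiten von der Geschwindigkeit erhalten wir die Beschleunigung: a(t) = 20·t^3 + 36·t^2 + 12·t + 4. Die Ableitung von der Beschleunigung ergibt den Ruck: j(t) = 60·t^2 + 72·t + 12. Durch Ableiten von dem Ruck erhalten wir den Snap: s(t) = 120·t + 72. Aus der Gleichung für den Snap s(t) = 120·t + 72, setzen wir t = 1.297160936526104 ein und erhalten s = 227.659312383132.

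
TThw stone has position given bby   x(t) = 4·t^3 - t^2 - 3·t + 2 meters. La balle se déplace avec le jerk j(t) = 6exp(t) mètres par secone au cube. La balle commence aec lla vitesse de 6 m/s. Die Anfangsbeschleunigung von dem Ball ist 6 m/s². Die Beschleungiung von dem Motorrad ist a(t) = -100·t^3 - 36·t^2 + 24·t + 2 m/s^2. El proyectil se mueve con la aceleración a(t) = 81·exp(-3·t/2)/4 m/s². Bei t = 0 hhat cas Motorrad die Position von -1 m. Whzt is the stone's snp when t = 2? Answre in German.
Wir müssen unsere Gleichung für die Position x(t) = 4·t^3 - t^2 - 3·t + 2 4-mal ableiten. Die Ableitung von der Position ergibt die Geschwindigkeit: v(t) = 12·t^2 - 2·t - 3. Die Ableitung von der Geschwindigkeit ergibt die Beschleunigung: a(t) = 24·t - 2. Mit d/dt von a(t) finden wir j(t) = 24. Durch Ableiten von dem Ruck erhalten wir den Snap: s(t) = 0. Mit s(t) = 0 und Einsetzen von t = 2, finden wir s = 0.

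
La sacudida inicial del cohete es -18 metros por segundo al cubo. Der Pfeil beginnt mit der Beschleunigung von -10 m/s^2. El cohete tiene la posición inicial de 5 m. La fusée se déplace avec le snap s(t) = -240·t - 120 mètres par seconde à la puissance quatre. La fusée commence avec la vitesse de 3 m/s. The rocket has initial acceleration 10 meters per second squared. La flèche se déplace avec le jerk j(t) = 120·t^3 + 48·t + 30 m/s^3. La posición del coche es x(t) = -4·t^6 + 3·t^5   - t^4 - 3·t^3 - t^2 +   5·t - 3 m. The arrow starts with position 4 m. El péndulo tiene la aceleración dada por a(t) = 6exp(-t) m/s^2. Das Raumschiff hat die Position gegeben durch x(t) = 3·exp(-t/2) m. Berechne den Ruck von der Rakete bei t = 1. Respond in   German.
Um dies zu lösen, müssen wir 1 Integral unserer Gleichung für den Snap s(t) = -240·t - 120 finden. Das Integral von dem Snap ist der Ruck. Mit j(0) = -18 erhalten wir j(t) = -120·t^2 - 120·t - 18. Mit j(t) = -120·t^2 - 120·t - 18 und Einsetzen von t = 1, finden wir j = -258.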